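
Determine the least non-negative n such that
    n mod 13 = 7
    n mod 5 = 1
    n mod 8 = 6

46

Combine the congruences pairwise.
From n ≡ 7 (mod 13) write n = 7 + 13t. Substituting into n ≡ 1 (mod 5) gives 13t ≡ 4 (mod 5), and since 3⁻¹ ≡ 2 (mod 5), t ≡ 3. Hence n ≡ 7 + 13·3 = 46 (mod 65).
From n ≡ 46 (mod 65) write n = 46 + 65t. Substituting into n ≡ 6 (mod 8) gives 65t ≡ 0 (mod 8), and since 1⁻¹ ≡ 1 (mod 8), t ≡ 0. Hence n ≡ 46 + 65·0 = 46 (mod 520).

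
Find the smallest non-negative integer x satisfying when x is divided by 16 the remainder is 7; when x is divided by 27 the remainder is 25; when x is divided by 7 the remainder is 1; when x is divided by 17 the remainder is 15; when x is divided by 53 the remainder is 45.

The moduli are pairwise coprime; N = 16·27·7·17·53 = 2724624.
N/16 = 170289; 170289 ≡ 1 (mod 16), inverse 1.
N/27 = 100912; 100912 ≡ 13 (mod 27); 13·25 ≡ 1, so inverse 25.
N/7 = 389232; 389232 ≡ 4 (mod 7); 4·2 ≡ 1, so inverse 2.
N/17 = 160272; 160272 ≡ 13 (mod 17); 13·4 ≡ 1, so inverse 4.
N/53 = 51408; 51408 ≡ 51 (mod 53); 51·26 ≡ 1, so inverse 26.
x ≡ 7·170289·1 + 25·100912·25 + 1·389232·2 + 15·160272·4 + 45·51408·26 = 134804167.
134804167 mod 2724624 = 1297591.

1297591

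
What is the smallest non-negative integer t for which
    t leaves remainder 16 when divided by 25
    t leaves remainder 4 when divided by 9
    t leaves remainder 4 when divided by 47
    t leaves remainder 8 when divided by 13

124366

The moduli are pairwise coprime; N = 25·9·47·13 = 137475.
N/25 = 5499; 5499 ≡ 24 (mod 25); 24·24 ≡ 1, so inverse 24.
N/9 = 15275; 15275 ≡ 2 (mod 9); 2·5 ≡ 1, so inverse 5.
N/47 = 2925; 2925 ≡ 11 (mod 47); 11·30 ≡ 1, so inverse 30.
N/13 = 10575; 10575 ≡ 6 (mod 13); 6·11 ≡ 1, so inverse 11.
t ≡ 16·5499·24 + 4·15275·5 + 4·2925·30 + 8·10575·11 = 3698716.
3698716 mod 137475 = 124366.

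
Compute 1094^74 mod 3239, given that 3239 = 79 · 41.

Mod 79: 1094 ≡ 67; 67^74 ≡ 52 (mod 79).
Mod 41: 1094 ≡ 28; by Fermat, exponent reduces to 74 mod 40 = 34; 28^34 ≡ 21 (mod 41).
Combine by CRT: x ≡ 52 (mod 79), x ≡ 21 (mod 41) ⇒ x ≡ 1948 (mod 3239).

1948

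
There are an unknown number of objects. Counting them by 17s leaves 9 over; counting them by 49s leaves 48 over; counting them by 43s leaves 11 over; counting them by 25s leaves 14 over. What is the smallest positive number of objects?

328789

From N ≡ 9 (mod 17) write N = 9 + 17t. Substituting into N ≡ 48 (mod 49) gives 17t ≡ 39 (mod 49), and since 17⁻¹ ≡ 26 (mod 49), t ≡ 34. Hence N ≡ 9 + 17·34 = 587 (mod 833).
From N ≡ 587 (mod 833) write N = 587 + 833t. Substituting into N ≡ 11 (mod 43) gives 833t ≡ 26 (mod 43), and since 16⁻¹ ≡ 35 (mod 43), t ≡ 7. Hence N ≡ 587 + 833·7 = 6418 (mod 35819).
From N ≡ 6418 (mod 35819) write N = 6418 + 35819t. Substituting into N ≡ 14 (mod 25) gives 35819t ≡ 21 (mod 25), and since 19⁻¹ ≡ 4 (mod 25), t ≡ 9. Hence N ≡ 6418 + 35819·9 = 328789 (mod 895475).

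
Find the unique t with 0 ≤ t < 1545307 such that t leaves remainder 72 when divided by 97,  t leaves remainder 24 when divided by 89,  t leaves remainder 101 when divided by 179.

241214

From t ≡ 72 (mod 97) write t = 72 + 97s. Substituting into t ≡ 24 (mod 89) gives 97s ≡ 41 (mod 89), and since 8⁻¹ ≡ 78 (mod 89), s ≡ 83. Hence t ≡ 72 + 97·83 = 8123 (mod 8633).
From t ≡ 8123 (mod 8633) write t = 8123 + 8633s. Substituting into t ≡ 101 (mod 179) gives 8633s ≡ 33 (mod 179), and since 41⁻¹ ≡ 131 (mod 179), s ≡ 27. Hence t ≡ 8123 + 8633·27 = 241214 (mod 1545307).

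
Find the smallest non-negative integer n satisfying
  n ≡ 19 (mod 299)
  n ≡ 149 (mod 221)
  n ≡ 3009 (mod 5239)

1569470

Combine the congruences pairwise.
gcd(299, 221) = 13 and 13 | (149 − 19), so the pair is consistent; merging gives n ≡ 3906 (mod 5083), where 5083 = lcm(299, 221).
gcd(5083, 5239) = 13 and 13 | (3009 − 3906), so the pair is consistent; merging gives n ≡ 1569470 (mod 2048449), where 2048449 = lcm(5083, 5239).
The solution is unique modulo lcm(299, 221, 5239) = 2048449.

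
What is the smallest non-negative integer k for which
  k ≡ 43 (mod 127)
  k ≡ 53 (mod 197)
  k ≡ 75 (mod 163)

The moduli are pairwise coprime; N = 127·197·163 = 4078097.
N/127 = 32111; 32111 ≡ 107 (mod 127); 107·19 ≡ 1, so inverse 19.
N/197 = 20701; 20701 ≡ 16 (mod 197); 16·37 ≡ 1, so inverse 37.
N/163 = 25019; 25019 ≡ 80 (mod 163); 80·108 ≡ 1, so inverse 108.
k ≡ 43·32111·19 + 53·20701·37 + 75·25019·108 = 269483248.
269483248 mod 4078097 = 328846.

328846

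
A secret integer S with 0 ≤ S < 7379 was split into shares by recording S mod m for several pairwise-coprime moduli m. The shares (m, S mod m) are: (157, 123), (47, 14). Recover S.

Combine the congruences pairwise.
From S ≡ 123 (mod 157) write S = 123 + 157t. Substituting into S ≡ 14 (mod 47) gives 157t ≡ 32 (mod 47), and since 16⁻¹ ≡ 3 (mod 47), t ≡ 2. Hence S ≡ 123 + 157·2 = 437 (mod 7379).

437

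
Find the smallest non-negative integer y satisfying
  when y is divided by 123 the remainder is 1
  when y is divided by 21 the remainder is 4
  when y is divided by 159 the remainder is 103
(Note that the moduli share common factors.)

739

gcd(123, 21) = 3 and 3 | (4 − 1), so the pair is consistent; merging gives y ≡ 739 (mod 861), where 861 = lcm(123, 21).
gcd(861, 159) = 3 and 3 | (103 − 739), so the pair is consistent; merging gives y ≡ 739 (mod 45633), where 45633 = lcm(861, 159).
The solution is unique modulo lcm(123, 21, 159) = 45633.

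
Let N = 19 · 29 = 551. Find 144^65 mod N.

463

Mod 19: 144 ≡ 11; by Fermat, exponent reduces to 65 mod 18 = 11; 11^11 ≡ 7 (mod 19).
Mod 29: 144 ≡ 28; by Fermat, exponent reduces to 65 mod 28 = 9; 28^9 ≡ 28 (mod 29).
Combine by CRT: x ≡ 7 (mod 19), x ≡ 28 (mod 29) ⇒ x ≡ 463 (mod 551).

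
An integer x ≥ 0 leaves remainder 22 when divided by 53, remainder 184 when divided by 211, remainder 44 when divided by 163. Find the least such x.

The moduli are pairwise coprime; N = 53·211·163 = 1822829.
N/53 = 34393; 34393 ≡ 49 (mod 53); 49·13 ≡ 1, so inverse 13.
N/211 = 8639; 8639 ≡ 199 (mod 211); 199·123 ≡ 1, so inverse 123.
N/163 = 11183; 11183 ≡ 99 (mod 163); 99·28 ≡ 1, so inverse 28.
x ≡ 22·34393·13 + 184·8639·123 + 44·11183·28 = 219131702.
219131702 mod 1822829 = 392222.

392222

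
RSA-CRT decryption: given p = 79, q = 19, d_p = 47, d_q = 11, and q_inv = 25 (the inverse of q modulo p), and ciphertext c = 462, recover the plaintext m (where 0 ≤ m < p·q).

891

m₁ = c^(d_p) mod p: c ≡ 67 (mod 79), and 67^47 mod 79 = 22.
m₂ = c^(d_q) mod q: c ≡ 6 (mod 19), and 6^11 mod 19 = 17.
h = q_inv·(m₁ − m₂) mod p = 25·(22 − 17) mod 79 = 46.
m = m₂ + h·q = 17 + 46·19 = 891.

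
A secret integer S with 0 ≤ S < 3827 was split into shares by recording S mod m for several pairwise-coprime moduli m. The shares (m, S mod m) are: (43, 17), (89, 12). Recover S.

From S ≡ 17 (mod 43) write S = 17 + 43t. Substituting into S ≡ 12 (mod 89) gives 43t ≡ 84 (mod 89), and since 43⁻¹ ≡ 29 (mod 89), t ≡ 33. Hence S ≡ 17 + 43·33 = 1436 (mod 3827).

1436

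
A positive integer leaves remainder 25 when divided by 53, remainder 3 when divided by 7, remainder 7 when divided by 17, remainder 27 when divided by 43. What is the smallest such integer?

The moduli are pairwise coprime; N = 53·7·17·43 = 271201.
N/53 = 5117; 5117 ≡ 29 (mod 53); 29·11 ≡ 1, so inverse 11.
N/7 = 38743; 38743 ≡ 5 (mod 7); 5·3 ≡ 1, so inverse 3.
N/17 = 15953; 15953 ≡ 7 (mod 17); 7·5 ≡ 1, so inverse 5.
N/43 = 6307; 6307 ≡ 29 (mod 43); 29·3 ≡ 1, so inverse 3.
t ≡ 25·5117·11 + 3·38743·3 + 7·15953·5 + 27·6307·3 = 2825084.
2825084 mod 271201 = 113074.

113074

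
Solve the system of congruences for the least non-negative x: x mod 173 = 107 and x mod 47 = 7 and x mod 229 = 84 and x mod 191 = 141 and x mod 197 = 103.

12923759583

Combine the congruences pairwise.
From x ≡ 107 (mod 173) write x = 107 + 173t. Substituting into x ≡ 7 (mod 47) gives 173t ≡ 41 (mod 47), and since 32⁻¹ ≡ 25 (mod 47), t ≡ 38. Hence x ≡ 107 + 173·38 = 6681 (mod 8131).
From x ≡ 6681 (mod 8131) write x = 6681 + 8131t. Substituting into x ≡ 84 (mod 229) gives 8131t ≡ 44 (mod 229), and since 116⁻¹ ≡ 77 (mod 229), t ≡ 182. Hence x ≡ 6681 + 8131·182 = 1486523 (mod 1861999).
From x ≡ 1486523 (mod 1861999) write x = 1486523 + 1861999t. Substituting into x ≡ 141 (mod 191) gives 1861999t ≡ 171 (mod 191), and since 131⁻¹ ≡ 35 (mod 191), t ≡ 64. Hence x ≡ 1486523 + 1861999·64 = 120654459 (mod 355641809).
From x ≡ 120654459 (mod 355641809) write x = 120654459 + 355641809t. Substituting into x ≡ 103 (mod 197) gives 355641809t ≡ 67 (mod 197), and since 73⁻¹ ≡ 27 (mod 197), t ≡ 36. Hence x ≡ 120654459 + 355641809·36 = 12923759583 (mod 70061436373).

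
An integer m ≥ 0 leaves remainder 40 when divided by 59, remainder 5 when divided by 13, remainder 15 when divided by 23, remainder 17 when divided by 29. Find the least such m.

The moduli are pairwise coprime; N = 59·13·23·29 = 511589.
N/59 = 8671; 8671 ≡ 57 (mod 59); 57·29 ≡ 1, so inverse 29.
N/13 = 39353; 39353 ≡ 2 (mod 13); 2·7 ≡ 1, so inverse 7.
N/23 = 22243; 22243 ≡ 2 (mod 23); 2·12 ≡ 1, so inverse 12.
N/29 = 17641; 17641 ≡ 9 (mod 29); 9·13 ≡ 1, so inverse 13.
m ≡ 40·8671·29 + 5·39353·7 + 15·22243·12 + 17·17641·13 = 19338116.
19338116 mod 511589 = 409323.

409323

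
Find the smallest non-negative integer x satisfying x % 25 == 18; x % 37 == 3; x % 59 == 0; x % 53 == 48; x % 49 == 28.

The moduli are pairwise coprime; N = 25·37·59·53·49 = 141731275.
N/25 = 5669251; 5669251 ≡ 1 (mod 25), inverse 1.
N/37 = 3830575; 3830575 ≡ 2 (mod 37); 2·19 ≡ 1, so inverse 19.
N/59 = 2402225; 2402225 ≡ 40 (mod 59); 40·31 ≡ 1, so inverse 31.
N/53 = 2674175; 2674175 ≡ 7 (mod 53); 7·38 ≡ 1, so inverse 38.
N/49 = 2892475; 2892475 ≡ 5 (mod 49); 5·10 ≡ 1, so inverse 10.
x ≡ 18·5669251·1 + 3·3830575·19 + 0·2402225·31 + 48·2674175·38 + 28·2892475·10 = 6007977493.
6007977493 mod 141731275 = 55263943.

55263943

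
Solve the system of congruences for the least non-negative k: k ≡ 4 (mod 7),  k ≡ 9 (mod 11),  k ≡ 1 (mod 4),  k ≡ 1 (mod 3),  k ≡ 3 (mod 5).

The moduli are pairwise coprime; N = 7·11·4·3·5 = 4620.
N/7 = 660; 660 ≡ 2 (mod 7); 2·4 ≡ 1, so inverse 4.
N/11 = 420; 420 ≡ 2 (mod 11); 2·6 ≡ 1, so inverse 6.
N/4 = 1155; 1155 ≡ 3 (mod 4); 3·3 ≡ 1, so inverse 3.
N/3 = 1540; 1540 ≡ 1 (mod 3), inverse 1.
N/5 = 924; 924 ≡ 4 (mod 5); 4·4 ≡ 1, so inverse 4.
k ≡ 4·660·4 + 9·420·6 + 1·1155·3 + 1·1540·1 + 3·924·4 = 49333.
49333 mod 4620 = 3133.

3133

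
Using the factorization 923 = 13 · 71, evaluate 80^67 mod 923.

Mod 13: 80 ≡ 2; by Fermat, exponent reduces to 67 mod 12 = 7; 2^7 ≡ 11 (mod 13).
Mod 71: 80 ≡ 9; 9^67 ≡ 15 (mod 71).
Combine by CRT: x ≡ 11 (mod 13), x ≡ 15 (mod 71) ⇒ x ≡ 583 (mod 923).

583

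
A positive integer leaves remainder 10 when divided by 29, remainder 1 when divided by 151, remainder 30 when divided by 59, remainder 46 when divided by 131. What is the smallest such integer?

27936058

The moduli are pairwise coprime; N = 29·151·59·131 = 33845291.
N/29 = 1167079; 1167079 ≡ 3 (mod 29); 3·10 ≡ 1, so inverse 10.
N/151 = 224141; 224141 ≡ 57 (mod 151); 57·53 ≡ 1, so inverse 53.
N/59 = 573649; 573649 ≡ 51 (mod 59); 51·22 ≡ 1, so inverse 22.
N/131 = 258361; 258361 ≡ 29 (mod 131); 29·122 ≡ 1, so inverse 122.
a ≡ 10·1167079·10 + 1·224141·53 + 30·573649·22 + 46·258361·122 = 1957117645.
1957117645 mod 33845291 = 27936058.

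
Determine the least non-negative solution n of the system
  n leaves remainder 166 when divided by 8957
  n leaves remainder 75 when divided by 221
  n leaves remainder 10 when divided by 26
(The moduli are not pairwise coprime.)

179306

gcd(8957, 221) = 13 and 13 | (75 − 166), so the pair is consistent; merging gives n ≡ 27037 (mod 152269), where 152269 = lcm(8957, 221).
gcd(152269, 26) = 13 and 13 | (10 − 27037), so the pair is consistent; merging gives n ≡ 179306 (mod 304538), where 304538 = lcm(152269, 26).
The solution is unique modulo lcm(8957, 221, 26) = 304538.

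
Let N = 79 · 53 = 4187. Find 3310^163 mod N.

Mod 79: 3310 ≡ 71; by Fermat, exponent reduces to 163 mod 78 = 7; 71^7 ≡ 61 (mod 79).
Mod 53: 3310 ≡ 24; by Fermat, exponent reduces to 163 mod 52 = 7; 24^7 ≡ 36 (mod 53).
Combine by CRT: x ≡ 61 (mod 79), x ≡ 36 (mod 53) ⇒ x ≡ 4011 (mod 4187).

4011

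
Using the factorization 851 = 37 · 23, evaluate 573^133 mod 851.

Mod 37: 573 ≡ 18; by Fermat, exponent reduces to 133 mod 36 = 25; 18^25 ≡ 24 (mod 37).
Mod 23: 573 ≡ 21; by Fermat, exponent reduces to 133 mod 22 = 1; 21^1 ≡ 21 (mod 23).
Combine by CRT: x ≡ 24 (mod 37), x ≡ 21 (mod 23) ⇒ x ≡ 320 (mod 851).

320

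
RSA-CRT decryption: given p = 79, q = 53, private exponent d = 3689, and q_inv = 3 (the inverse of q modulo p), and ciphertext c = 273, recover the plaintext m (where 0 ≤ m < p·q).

2647

d_p = d mod (p−1) = 3689 mod 78 = 23; d_q = d mod (q−1) = 49.
m₁ = c^(d_p) mod p: c ≡ 36 (mod 79), and 36^23 mod 79 = 40.
m₂ = c^(d_q) mod q: c ≡ 8 (mod 53), and 8^49 mod 53 = 50.
h = q_inv·(m₁ − m₂) mod p = 3·(40 − 50) mod 79 = 49.
m = m₂ + h·q = 50 + 49·53 = 2647.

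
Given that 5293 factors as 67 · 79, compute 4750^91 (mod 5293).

Mod 67: 4750 ≡ 60; by Fermat, exponent reduces to 91 mod 66 = 25; 60^25 ≡ 36 (mod 67).
Mod 79: 4750 ≡ 10; by Fermat, exponent reduces to 91 mod 78 = 13; 10^13 ≡ 1 (mod 79).
Combine by CRT: x ≡ 36 (mod 67), x ≡ 1 (mod 79) ⇒ x ≡ 3319 (mod 5293).

3319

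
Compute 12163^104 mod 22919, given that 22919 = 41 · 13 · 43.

21321

Mod 41: 12163 ≡ 27; by Fermat, exponent reduces to 104 mod 40 = 24; 27^24 ≡ 1 (mod 41).
Mod 13: 12163 ≡ 8; by Fermat, exponent reduces to 104 mod 12 = 8; 8^8 ≡ 1 (mod 13).
Mod 43: 12163 ≡ 37; by Fermat, exponent reduces to 104 mod 42 = 20; 37^20 ≡ 36 (mod 43).
Combine by CRT: x ≡ 1 (mod 41), x ≡ 1 (mod 13), x ≡ 36 (mod 43) ⇒ x ≡ 21321 (mod 22919).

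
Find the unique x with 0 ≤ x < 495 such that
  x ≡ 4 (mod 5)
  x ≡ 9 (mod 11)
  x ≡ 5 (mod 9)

Combine the congruences pairwise.
From x ≡ 4 (mod 5) write x = 4 + 5t. Substituting into x ≡ 9 (mod 11) gives 5t ≡ 5 (mod 11), and since 5⁻¹ ≡ 9 (mod 11), t ≡ 1. Hence x ≡ 4 + 5·1 = 9 (mod 55).
From x ≡ 9 (mod 55) write x = 9 + 55t. Substituting into x ≡ 5 (mod 9) gives 55t ≡ 5 (mod 9), and since 1⁻¹ ≡ 1 (mod 9), t ≡ 5. Hence x ≡ 9 + 55·5 = 284 (mod 495).

284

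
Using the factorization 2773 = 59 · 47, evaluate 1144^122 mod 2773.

1113

Mod 59: 1144 ≡ 23; by Fermat, exponent reduces to 122 mod 58 = 6; 23^6 ≡ 51 (mod 59).
Mod 47: 1144 ≡ 16; by Fermat, exponent reduces to 122 mod 46 = 30; 16^30 ≡ 32 (mod 47).
Combine by CRT: x ≡ 51 (mod 59), x ≡ 32 (mod 47) ⇒ x ≡ 1113 (mod 2773).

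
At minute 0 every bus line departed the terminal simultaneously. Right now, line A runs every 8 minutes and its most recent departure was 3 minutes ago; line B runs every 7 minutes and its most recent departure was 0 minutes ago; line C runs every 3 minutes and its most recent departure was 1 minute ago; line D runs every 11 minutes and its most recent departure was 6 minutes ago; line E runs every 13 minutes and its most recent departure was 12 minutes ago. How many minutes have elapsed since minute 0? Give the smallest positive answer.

259

From t ≡ 3 (mod 8) write t = 3 + 8s. Substituting into t ≡ 0 (mod 7) gives 8s ≡ 4 (mod 7), and since 1⁻¹ ≡ 1 (mod 7), s ≡ 4. Hence t ≡ 3 + 8·4 = 35 (mod 56).
From t ≡ 35 (mod 56) write t = 35 + 56s. Substituting into t ≡ 1 (mod 3) gives 56s ≡ 2 (mod 3), and since 2⁻¹ ≡ 2 (mod 3), s ≡ 1. Hence t ≡ 35 + 56·1 = 91 (mod 168).
From t ≡ 91 (mod 168) write t = 91 + 168s. Substituting into t ≡ 6 (mod 11) gives 168s ≡ 3 (mod 11), and since 3⁻¹ ≡ 4 (mod 11), s ≡ 1. Hence t ≡ 91 + 168·1 = 259 (mod 1848).
From t ≡ 259 (mod 1848) write t = 259 + 1848s. Substituting into t ≡ 12 (mod 13) gives 1848s ≡ 0 (mod 13), and since 2⁻¹ ≡ 7 (mod 13), s ≡ 0. Hence t ≡ 259 + 1848·0 = 259 (mod 24024).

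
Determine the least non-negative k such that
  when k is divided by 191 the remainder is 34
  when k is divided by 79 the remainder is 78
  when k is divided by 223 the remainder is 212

From k ≡ 34 (mod 191) write k = 34 + 191t. Substituting into k ≡ 78 (mod 79) gives 191t ≡ 44 (mod 79), and since 33⁻¹ ≡ 12 (mod 79), t ≡ 54. Hence k ≡ 34 + 191·54 = 10348 (mod 15089).
From k ≡ 10348 (mod 15089) write k = 10348 + 15089t. Substituting into k ≡ 212 (mod 223) gives 15089t ≡ 122 (mod 223), and since 148⁻¹ ≡ 110 (mod 223), t ≡ 40. Hence k ≡ 10348 + 15089·40 = 613908 (mod 3364847).

613908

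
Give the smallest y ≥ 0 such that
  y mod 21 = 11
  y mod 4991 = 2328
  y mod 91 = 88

22292

gcd(21, 4991) = 7 and 7 | (2328 − 11), so the pair is consistent; merging gives y ≡ 7319 (mod 14973), where 14973 = lcm(21, 4991).
gcd(14973, 91) = 7 and 7 | (88 − 7319), so the pair is consistent; merging gives y ≡ 22292 (mod 194649), where 194649 = lcm(14973, 91).
The solution is unique modulo lcm(21, 4991, 91) = 194649.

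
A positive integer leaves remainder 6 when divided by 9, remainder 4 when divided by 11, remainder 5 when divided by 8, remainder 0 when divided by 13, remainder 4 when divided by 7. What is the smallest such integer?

The moduli are pairwise coprime; N = 9·11·8·13·7 = 72072.
N/9 = 8008; 8008 ≡ 7 (mod 9); 7·4 ≡ 1, so inverse 4.
N/11 = 6552; 6552 ≡ 7 (mod 11); 7·8 ≡ 1, so inverse 8.
N/8 = 9009; 9009 ≡ 1 (mod 8), inverse 1.
N/13 = 5544; 5544 ≡ 6 (mod 13); 6·11 ≡ 1, so inverse 11.
N/7 = 10296; 10296 ≡ 6 (mod 7); 6·6 ≡ 1, so inverse 6.
a ≡ 6·8008·4 + 4·6552·8 + 5·9009·1 + 0·5544·11 + 4·10296·6 = 694005.
694005 mod 72072 = 45357.

45357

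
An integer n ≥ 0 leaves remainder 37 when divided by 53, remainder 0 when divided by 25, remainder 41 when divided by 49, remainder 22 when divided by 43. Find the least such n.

1441425

The moduli are pairwise coprime; M = 53·25·49·43 = 2791775.
M/53 = 52675; 52675 ≡ 46 (mod 53); 46·15 ≡ 1, so inverse 15.
M/25 = 111671; 111671 ≡ 21 (mod 25); 21·6 ≡ 1, so inverse 6.
M/49 = 56975; 56975 ≡ 37 (mod 49); 37·4 ≡ 1, so inverse 4.
M/43 = 64925; 64925 ≡ 38 (mod 43); 38·17 ≡ 1, so inverse 17.
n ≡ 37·52675·15 + 0·111671·6 + 41·56975·4 + 22·64925·17 = 62860475.
62860475 mod 2791775 = 1441425.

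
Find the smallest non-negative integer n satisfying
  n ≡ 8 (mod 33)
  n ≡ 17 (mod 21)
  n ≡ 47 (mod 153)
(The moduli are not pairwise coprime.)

gcd(33, 21) = 3 and 3 | (17 − 8), so the pair is consistent; merging gives n ≡ 206 (mod 231), where 231 = lcm(33, 21).
gcd(231, 153) = 3 and 3 | (47 − 206), so the pair is consistent; merging gives n ≡ 11063 (mod 11781), where 11781 = lcm(231, 153).
The solution is unique modulo lcm(33, 21, 153) = 11781.

11063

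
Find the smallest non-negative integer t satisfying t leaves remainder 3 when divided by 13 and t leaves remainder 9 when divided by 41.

419

From t ≡ 3 (mod 13) write t = 3 + 13s. Substituting into t ≡ 9 (mod 41) gives 13s ≡ 6 (mod 41), and since 13⁻¹ ≡ 19 (mod 41), s ≡ 32. Hence t ≡ 3 + 13·32 = 419 (mod 533).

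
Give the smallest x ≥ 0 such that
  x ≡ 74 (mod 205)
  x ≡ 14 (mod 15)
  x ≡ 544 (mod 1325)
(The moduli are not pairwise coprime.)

gcd(205, 15) = 5 and 5 | (14 − 74), so the pair is consistent; merging gives x ≡ 74 (mod 615), where 615 = lcm(205, 15).
gcd(615, 1325) = 5 and 5 | (544 − 74), so the pair is consistent; merging gives x ≡ 11144 (mod 162975), where 162975 = lcm(615, 1325).
The solution is unique modulo lcm(205, 15, 1325) = 162975.

11144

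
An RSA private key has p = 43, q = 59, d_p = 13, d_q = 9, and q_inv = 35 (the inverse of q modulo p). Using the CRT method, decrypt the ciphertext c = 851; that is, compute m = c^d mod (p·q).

888

m₁ = c^(d_p) mod p: c ≡ 34 (mod 43), and 34^13 mod 43 = 28.
m₂ = c^(d_q) mod q: c ≡ 25 (mod 59), and 25^9 mod 59 = 3.
h = q_inv·(m₁ − m₂) mod p = 35·(28 − 3) mod 43 = 15.
m = m₂ + h·q = 3 + 15·59 = 888.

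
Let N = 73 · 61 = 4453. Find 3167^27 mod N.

2460

Mod 73: 3167 ≡ 28; 28^27 ≡ 51 (mod 73).
Mod 61: 3167 ≡ 56; 56^27 ≡ 20 (mod 61).
Combine by CRT: x ≡ 51 (mod 73), x ≡ 20 (mod 61) ⇒ x ≡ 2460 (mod 4453).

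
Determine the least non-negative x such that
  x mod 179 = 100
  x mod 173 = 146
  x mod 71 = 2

1725302

Combine the congruences pairwise.
From x ≡ 100 (mod 179) write x = 100 + 179t. Substituting into x ≡ 146 (mod 173) gives 179t ≡ 46 (mod 173), and since 6⁻¹ ≡ 29 (mod 173), t ≡ 123. Hence x ≡ 100 + 179·123 = 22117 (mod 30967).
From x ≡ 22117 (mod 30967) write x = 22117 + 30967t. Substituting into x ≡ 2 (mod 71) gives 30967t ≡ 37 (mod 71), and since 11⁻¹ ≡ 13 (mod 71), t ≡ 55. Hence x ≡ 22117 + 30967·55 = 1725302 (mod 2198657).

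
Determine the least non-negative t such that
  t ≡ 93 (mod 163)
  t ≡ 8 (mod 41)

Combine the congruences pairwise.
From t ≡ 93 (mod 163) write t = 93 + 163s. Substituting into t ≡ 8 (mod 41) gives 163s ≡ 38 (mod 41), and since 40⁻¹ ≡ 40 (mod 41), s ≡ 3. Hence t ≡ 93 + 163·3 = 582 (mod 6683).

582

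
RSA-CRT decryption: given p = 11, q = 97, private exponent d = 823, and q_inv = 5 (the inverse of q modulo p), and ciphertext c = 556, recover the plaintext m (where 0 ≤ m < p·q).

656

d_p = d mod (p−1) = 823 mod 10 = 3; d_q = d mod (q−1) = 55.
m₁ = c^(d_p) mod p: c ≡ 6 (mod 11), and 6^3 mod 11 = 7.
m₂ = c^(d_q) mod q: c ≡ 71 (mod 97), and 71^55 mod 97 = 74.
h = q_inv·(m₁ − m₂) mod p = 5·(7 − 74) mod 11 = 6.
m = m₂ + h·q = 74 + 6·97 = 656.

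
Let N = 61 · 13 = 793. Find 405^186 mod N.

Mod 61: 405 ≡ 39; by Fermat, exponent reduces to 186 mod 60 = 6; 39^6 ≡ 58 (mod 61).
Mod 13: 405 ≡ 2; by Fermat, exponent reduces to 186 mod 12 = 6; 2^6 ≡ 12 (mod 13).
Combine by CRT: x ≡ 58 (mod 61), x ≡ 12 (mod 13) ⇒ x ≡ 363 (mod 793).

363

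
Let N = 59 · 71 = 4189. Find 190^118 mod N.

Mod 59: 190 ≡ 13; by Fermat, exponent reduces to 118 mod 58 = 2; 13^2 ≡ 51 (mod 59).
Mod 71: 190 ≡ 48; by Fermat, exponent reduces to 118 mod 70 = 48; 48^48 ≡ 37 (mod 71).
Combine by CRT: x ≡ 51 (mod 59), x ≡ 37 (mod 71) ⇒ x ≡ 818 (mod 4189).

818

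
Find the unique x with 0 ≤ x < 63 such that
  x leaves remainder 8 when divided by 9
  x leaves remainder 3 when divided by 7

From x ≡ 8 (mod 9) write x = 8 + 9t. Substituting into x ≡ 3 (mod 7) gives 9t ≡ 2 (mod 7), and since 2⁻¹ ≡ 4 (mod 7), t ≡ 1. Hence x ≡ 8 + 9·1 = 17 (mod 63).

17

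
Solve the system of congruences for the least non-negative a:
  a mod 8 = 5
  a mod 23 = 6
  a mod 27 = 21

Combine the congruences pairwise.
From a ≡ 5 (mod 8) write a = 5 + 8t. Substituting into a ≡ 6 (mod 23) gives 8t ≡ 1 (mod 23), and since 8⁻¹ ≡ 3 (mod 23), t ≡ 3. Hence a ≡ 5 + 8·3 = 29 (mod 184).
From a ≡ 29 (mod 184) write a = 29 + 184t. Substituting into a ≡ 21 (mod 27) gives 184t ≡ 19 (mod 27), and since 22⁻¹ ≡ 16 (mod 27), t ≡ 7. Hence a ≡ 29 + 184·7 = 1317 (mod 4968).

1317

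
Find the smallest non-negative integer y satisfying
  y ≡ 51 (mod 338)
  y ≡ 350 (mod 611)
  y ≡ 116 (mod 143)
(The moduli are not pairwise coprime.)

57173

gcd(338, 611) = 13 and 13 | (350 − 51), so the pair is consistent; merging gives y ≡ 9515 (mod 15886), where 15886 = lcm(338, 611).
gcd(15886, 143) = 13 and 13 | (116 − 9515), so the pair is consistent; merging gives y ≡ 57173 (mod 174746), where 174746 = lcm(15886, 143).
The solution is unique modulo lcm(338, 611, 143) = 174746.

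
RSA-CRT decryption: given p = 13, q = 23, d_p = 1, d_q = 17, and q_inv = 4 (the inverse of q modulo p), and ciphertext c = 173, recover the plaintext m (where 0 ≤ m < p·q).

147

m₁ = c^(d_p) mod p: c ≡ 4 (mod 13), and 4^1 mod 13 = 4.
m₂ = c^(d_q) mod q: c ≡ 12 (mod 23), and 12^17 mod 23 = 9.
h = q_inv·(m₁ − m₂) mod p = 4·(4 − 9) mod 13 = 6.
m = m₂ + h·q = 9 + 6·23 = 147.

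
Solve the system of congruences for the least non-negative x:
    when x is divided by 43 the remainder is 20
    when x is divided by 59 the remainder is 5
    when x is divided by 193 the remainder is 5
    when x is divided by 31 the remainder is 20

10077500

From x ≡ 20 (mod 43) write x = 20 + 43t. Substituting into x ≡ 5 (mod 59) gives 43t ≡ 44 (mod 59), and since 43⁻¹ ≡ 11 (mod 59), t ≡ 12. Hence x ≡ 20 + 43·12 = 536 (mod 2537).
From x ≡ 536 (mod 2537) write x = 536 + 2537t. Substituting into x ≡ 5 (mod 193) gives 2537t ≡ 48 (mod 193), and since 28⁻¹ ≡ 131 (mod 193), t ≡ 112. Hence x ≡ 536 + 2537·112 = 284680 (mod 489641).
From x ≡ 284680 (mod 489641) write x = 284680 + 489641t. Substituting into x ≡ 20 (mod 31) gives 489641t ≡ 13 (mod 31), and since 27⁻¹ ≡ 23 (mod 31), t ≡ 20. Hence x ≡ 284680 + 489641·20 = 10077500 (mod 15178871).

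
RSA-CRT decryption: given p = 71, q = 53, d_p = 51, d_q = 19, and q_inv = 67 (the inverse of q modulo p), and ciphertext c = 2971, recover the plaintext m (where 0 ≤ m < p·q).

m₁ = c^(d_p) mod p: c ≡ 60 (mod 71), and 60^51 mod 71 = 2.
m₂ = c^(d_q) mod q: c ≡ 3 (mod 53), and 3^19 mod 53 = 34.
h = q_inv·(m₁ − m₂) mod p = 67·(2 − 34) mod 71 = 57.
m = m₂ + h·q = 34 + 57·53 = 3055.

3055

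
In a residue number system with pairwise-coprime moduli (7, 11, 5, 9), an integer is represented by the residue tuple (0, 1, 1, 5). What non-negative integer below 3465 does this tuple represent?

The moduli are pairwise coprime; N = 7·11·5·9 = 3465.
N/7 = 495; 495 ≡ 5 (mod 7); 5·3 ≡ 1, so inverse 3.
N/11 = 315; 315 ≡ 7 (mod 11); 7·8 ≡ 1, so inverse 8.
N/5 = 693; 693 ≡ 3 (mod 5); 3·2 ≡ 1, so inverse 2.
N/9 = 385; 385 ≡ 7 (mod 9); 7·4 ≡ 1, so inverse 4.
x ≡ 0·495·3 + 1·315·8 + 1·693·2 + 5·385·4 = 11606.
11606 mod 3465 = 1211.

1211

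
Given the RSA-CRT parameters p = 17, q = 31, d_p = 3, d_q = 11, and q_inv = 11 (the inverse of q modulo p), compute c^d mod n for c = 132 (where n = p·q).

225

m₁ = c^(d_p) mod p: c ≡ 13 (mod 17), and 13^3 mod 17 = 4.
m₂ = c^(d_q) mod q: c ≡ 8 (mod 31), and 8^11 mod 31 = 8.
h = q_inv·(m₁ − m₂) mod p = 11·(4 − 8) mod 17 = 7.
m = m₂ + h·q = 8 + 7·31 = 225.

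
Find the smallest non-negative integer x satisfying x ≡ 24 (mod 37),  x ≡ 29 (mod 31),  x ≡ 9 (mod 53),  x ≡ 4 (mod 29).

The moduli are pairwise coprime; N = 37·31·53·29 = 1762939.
N/37 = 47647; 47647 ≡ 28 (mod 37); 28·4 ≡ 1, so inverse 4.
N/31 = 56869; 56869 ≡ 15 (mod 31); 15·29 ≡ 1, so inverse 29.
N/53 = 33263; 33263 ≡ 32 (mod 53); 32·5 ≡ 1, so inverse 5.
N/29 = 60791; 60791 ≡ 7 (mod 29); 7·25 ≡ 1, so inverse 25.
x ≡ 24·47647·4 + 29·56869·29 + 9·33263·5 + 4·60791·25 = 59976876.
59976876 mod 1762939 = 36950.

36950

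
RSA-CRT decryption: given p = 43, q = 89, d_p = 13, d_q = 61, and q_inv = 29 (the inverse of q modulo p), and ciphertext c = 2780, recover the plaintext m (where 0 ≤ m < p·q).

3431

m₁ = c^(d_p) mod p: c ≡ 28 (mod 43), and 28^13 mod 43 = 34.
m₂ = c^(d_q) mod q: c ≡ 21 (mod 89), and 21^61 mod 89 = 49.
h = q_inv·(m₁ − m₂) mod p = 29·(34 − 49) mod 43 = 38.
m = m₂ + h·q = 49 + 38·89 = 3431.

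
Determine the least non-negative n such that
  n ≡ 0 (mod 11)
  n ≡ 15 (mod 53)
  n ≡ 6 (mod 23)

121

From n ≡ 0 (mod 11) write n = 0 + 11t. Substituting into n ≡ 15 (mod 53) gives 11t ≡ 15 (mod 53), and since 11⁻¹ ≡ 29 (mod 53), t ≡ 11. Hence n ≡ 0 + 11·11 = 121 (mod 583).
From n ≡ 121 (mod 583) write n = 121 + 583t. Substituting into n ≡ 6 (mod 23) gives 583t ≡ 0 (mod 23), and since 8⁻¹ ≡ 3 (mod 23), t ≡ 0. Hence n ≡ 121 + 583·0 = 121 (mod 13409).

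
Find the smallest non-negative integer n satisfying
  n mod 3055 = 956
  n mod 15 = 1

gcd(3055, 15) = 5 and 5 | (1 − 956), so the pair is consistent; merging gives n ≡ 7066 (mod 9165), where 9165 = lcm(3055, 15).
The solution is unique modulo lcm(3055, 15) = 9165.

7066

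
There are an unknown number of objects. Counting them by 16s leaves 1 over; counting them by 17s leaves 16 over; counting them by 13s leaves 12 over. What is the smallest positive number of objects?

The moduli are pairwise coprime; M = 16·17·13 = 3536.
M/16 = 221; 221 ≡ 13 (mod 16); 13·5 ≡ 1, so inverse 5.
M/17 = 208; 208 ≡ 4 (mod 17); 4·13 ≡ 1, so inverse 13.
M/13 = 272; 272 ≡ 12 (mod 13); 12·12 ≡ 1, so inverse 12.
N ≡ 1·221·5 + 16·208·13 + 12·272·12 = 83537.
83537 mod 3536 = 2209.

2209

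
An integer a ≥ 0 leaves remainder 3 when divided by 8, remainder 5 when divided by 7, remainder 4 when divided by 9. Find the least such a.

The moduli are pairwise coprime; N = 8·7·9 = 504.
N/8 = 63; 63 ≡ 7 (mod 8); 7·7 ≡ 1, so inverse 7.
N/7 = 72; 72 ≡ 2 (mod 7); 2·4 ≡ 1, so inverse 4.
N/9 = 56; 56 ≡ 2 (mod 9); 2·5 ≡ 1, so inverse 5.
a ≡ 3·63·7 + 5·72·4 + 4·56·5 = 3883.
3883 mod 504 = 355.

355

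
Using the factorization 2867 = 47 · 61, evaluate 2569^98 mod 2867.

1224

Mod 47: 2569 ≡ 31; by Fermat, exponent reduces to 98 mod 46 = 6; 31^6 ≡ 2 (mod 47).
Mod 61: 2569 ≡ 7; by Fermat, exponent reduces to 98 mod 60 = 38; 7^38 ≡ 4 (mod 61).
Combine by CRT: x ≡ 2 (mod 47), x ≡ 4 (mod 61) ⇒ x ≡ 1224 (mod 2867).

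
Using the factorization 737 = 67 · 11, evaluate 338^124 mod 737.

Mod 67: 338 ≡ 3; by Fermat, exponent reduces to 124 mod 66 = 58; 3^58 ≡ 40 (mod 67).
Mod 11: 338 ≡ 8; by Fermat, exponent reduces to 124 mod 10 = 4; 8^4 ≡ 4 (mod 11).
Combine by CRT: x ≡ 40 (mod 67), x ≡ 4 (mod 11) ⇒ x ≡ 576 (mod 737).

576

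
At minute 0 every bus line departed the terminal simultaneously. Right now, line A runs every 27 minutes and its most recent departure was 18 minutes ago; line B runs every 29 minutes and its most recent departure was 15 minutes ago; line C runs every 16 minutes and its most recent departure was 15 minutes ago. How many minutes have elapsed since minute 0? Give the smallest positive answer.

2799

Combine the congruences pairwise.
From t ≡ 18 (mod 27) write t = 18 + 27s. Substituting into t ≡ 15 (mod 29) gives 27s ≡ 26 (mod 29), and since 27⁻¹ ≡ 14 (mod 29), s ≡ 16. Hence t ≡ 18 + 27·16 = 450 (mod 783).
From t ≡ 450 (mod 783) write t = 450 + 783s. Substituting into t ≡ 15 (mod 16) gives 783s ≡ 13 (mod 16), and since 15⁻¹ ≡ 15 (mod 16), s ≡ 3. Hence t ≡ 450 + 783·3 = 2799 (mod 12528).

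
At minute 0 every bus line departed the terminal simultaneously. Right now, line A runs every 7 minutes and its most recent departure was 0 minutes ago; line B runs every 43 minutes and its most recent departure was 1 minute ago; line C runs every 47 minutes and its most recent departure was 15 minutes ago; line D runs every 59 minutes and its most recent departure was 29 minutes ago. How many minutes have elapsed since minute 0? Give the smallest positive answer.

From t ≡ 0 (mod 7) write t = 0 + 7s. Substituting into t ≡ 1 (mod 43) gives 7s ≡ 1 (mod 43), and since 7⁻¹ ≡ 37 (mod 43), s ≡ 37. Hence t ≡ 0 + 7·37 = 259 (mod 301).
From t ≡ 259 (mod 301) write t = 259 + 301s. Substituting into t ≡ 15 (mod 47) gives 301s ≡ 38 (mod 47), and since 19⁻¹ ≡ 5 (mod 47), s ≡ 2. Hence t ≡ 259 + 301·2 = 861 (mod 14147).
From t ≡ 861 (mod 14147) write t = 861 + 14147s. Substituting into t ≡ 29 (mod 59) gives 14147s ≡ 53 (mod 59), and since 46⁻¹ ≡ 9 (mod 59), s ≡ 5. Hence t ≡ 861 + 14147·5 = 71596 (mod 834673).

71596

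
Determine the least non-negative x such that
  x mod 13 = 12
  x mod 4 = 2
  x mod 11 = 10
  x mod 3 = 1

The moduli are pairwise coprime; N = 13·4·11·3 = 1716.
N/13 = 132; 132 ≡ 2 (mod 13); 2·7 ≡ 1, so inverse 7.
N/4 = 429; 429 ≡ 1 (mod 4), inverse 1.
N/11 = 156; 156 ≡ 2 (mod 11); 2·6 ≡ 1, so inverse 6.
N/3 = 572; 572 ≡ 2 (mod 3); 2·2 ≡ 1, so inverse 2.
x ≡ 12·132·7 + 2·429·1 + 10·156·6 + 1·572·2 = 22450.
22450 mod 1716 = 142.

142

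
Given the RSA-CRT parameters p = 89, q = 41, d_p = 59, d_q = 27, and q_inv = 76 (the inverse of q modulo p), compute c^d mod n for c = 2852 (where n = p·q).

701

m₁ = c^(d_p) mod p: c ≡ 4 (mod 89), and 4^59 mod 89 = 78.
m₂ = c^(d_q) mod q: c ≡ 23 (mod 41), and 23^27 mod 41 = 4.
h = q_inv·(m₁ − m₂) mod p = 76·(78 − 4) mod 89 = 17.
m = m₂ + h·q = 4 + 17·41 = 701.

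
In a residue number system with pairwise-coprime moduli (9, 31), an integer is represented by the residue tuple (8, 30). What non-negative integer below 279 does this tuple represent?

From x ≡ 8 (mod 9) write x = 8 + 9t. Substituting into x ≡ 30 (mod 31) gives 9t ≡ 22 (mod 31), and since 9⁻¹ ≡ 7 (mod 31), t ≡ 30. Hence x ≡ 8 + 9·30 = 278 (mod 279).

278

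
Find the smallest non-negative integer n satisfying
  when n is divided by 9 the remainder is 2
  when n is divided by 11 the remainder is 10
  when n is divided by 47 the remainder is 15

3728

The moduli are pairwise coprime; M = 9·11·47 = 4653.
M/9 = 517; 517 ≡ 4 (mod 9); 4·7 ≡ 1, so inverse 7.
M/11 = 423; 423 ≡ 5 (mod 11); 5·9 ≡ 1, so inverse 9.
M/47 = 99; 99 ≡ 5 (mod 47); 5·19 ≡ 1, so inverse 19.
n ≡ 2·517·7 + 10·423·9 + 15·99·19 = 73523.
73523 mod 4653 = 3728.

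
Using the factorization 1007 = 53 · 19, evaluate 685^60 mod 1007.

Mod 53: 685 ≡ 49; by Fermat, exponent reduces to 60 mod 52 = 8; 49^8 ≡ 28 (mod 53).
Mod 19: 685 ≡ 1; by Fermat, exponent reduces to 60 mod 18 = 6; 1^6 ≡ 1 (mod 19).
Combine by CRT: x ≡ 28 (mod 53), x ≡ 1 (mod 19) ⇒ x ≡ 134 (mod 1007).

134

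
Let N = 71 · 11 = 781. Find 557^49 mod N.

Mod 71: 557 ≡ 60; 60^49 ≡ 54 (mod 71).
Mod 11: 557 ≡ 7; by Fermat, exponent reduces to 49 mod 10 = 9; 7^9 ≡ 8 (mod 11).
Combine by CRT: x ≡ 54 (mod 71), x ≡ 8 (mod 11) ⇒ x ≡ 338 (mod 781).

338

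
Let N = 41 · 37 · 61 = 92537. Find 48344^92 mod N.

64673

Mod 41: 48344 ≡ 5; by Fermat, exponent reduces to 92 mod 40 = 12; 5^12 ≡ 16 (mod 41).
Mod 37: 48344 ≡ 22; by Fermat, exponent reduces to 92 mod 36 = 20; 22^20 ≡ 34 (mod 37).
Mod 61: 48344 ≡ 32; by Fermat, exponent reduces to 92 mod 60 = 32; 32^32 ≡ 13 (mod 61).
Combine by CRT: x ≡ 16 (mod 41), x ≡ 34 (mod 37), x ≡ 13 (mod 61) ⇒ x ≡ 64673 (mod 92537).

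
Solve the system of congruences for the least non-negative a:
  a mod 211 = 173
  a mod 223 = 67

From a ≡ 173 (mod 211) write a = 173 + 211t. Substituting into a ≡ 67 (mod 223) gives 211t ≡ 117 (mod 223), and since 211⁻¹ ≡ 130 (mod 223), t ≡ 46. Hence a ≡ 173 + 211·46 = 9879 (mod 47053).

9879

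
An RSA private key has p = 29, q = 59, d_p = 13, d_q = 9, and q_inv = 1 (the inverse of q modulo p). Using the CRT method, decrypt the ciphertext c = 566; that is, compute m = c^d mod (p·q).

1071

m₁ = c^(d_p) mod p: c ≡ 15 (mod 29), and 15^13 mod 29 = 27.
m₂ = c^(d_q) mod q: c ≡ 35 (mod 59), and 35^9 mod 59 = 9.
h = q_inv·(m₁ − m₂) mod p = 1·(27 − 9) mod 29 = 18.
m = m₂ + h·q = 9 + 18·59 = 1071.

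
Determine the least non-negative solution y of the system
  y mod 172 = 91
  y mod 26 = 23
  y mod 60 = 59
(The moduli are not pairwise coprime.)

11099

gcd(172, 26) = 2 and 2 | (23 − 91), so the pair is consistent; merging gives y ≡ 2155 (mod 2236), where 2236 = lcm(172, 26).
gcd(2236, 60) = 4 and 4 | (59 − 2155), so the pair is consistent; merging gives y ≡ 11099 (mod 33540), where 33540 = lcm(2236, 60).
The solution is unique modulo lcm(172, 26, 60) = 33540.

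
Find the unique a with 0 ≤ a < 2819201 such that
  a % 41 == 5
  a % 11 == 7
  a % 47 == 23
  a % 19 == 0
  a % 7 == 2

385282

The moduli are pairwise coprime; N = 41·11·47·19·7 = 2819201.
N/41 = 68761; 68761 ≡ 4 (mod 41); 4·31 ≡ 1, so inverse 31.
N/11 = 256291; 256291 ≡ 2 (mod 11); 2·6 ≡ 1, so inverse 6.
N/47 = 59983; 59983 ≡ 11 (mod 47); 11·30 ≡ 1, so inverse 30.
N/19 = 148379; 148379 ≡ 8 (mod 19); 8·12 ≡ 1, so inverse 12.
N/7 = 402743; 402743 ≡ 5 (mod 7); 5·3 ≡ 1, so inverse 3.
a ≡ 5·68761·31 + 7·256291·6 + 23·59983·30 + 0·148379·12 + 2·402743·3 = 65226905.
65226905 mod 2819201 = 385282.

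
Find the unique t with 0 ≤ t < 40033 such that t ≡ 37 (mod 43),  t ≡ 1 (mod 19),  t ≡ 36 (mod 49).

35512

From t ≡ 37 (mod 43) write t = 37 + 43s. Substituting into t ≡ 1 (mod 19) gives 43s ≡ 2 (mod 19), and since 5⁻¹ ≡ 4 (mod 19), s ≡ 8. Hence t ≡ 37 + 43·8 = 381 (mod 817).
From t ≡ 381 (mod 817) write t = 381 + 817s. Substituting into t ≡ 36 (mod 49) gives 817s ≡ 47 (mod 49), and since 33⁻¹ ≡ 3 (mod 49), s ≡ 43. Hence t ≡ 381 + 817·43 = 35512 (mod 40033).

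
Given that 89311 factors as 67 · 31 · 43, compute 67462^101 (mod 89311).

Mod 67: 67462 ≡ 60; by Fermat, exponent reduces to 101 mod 66 = 35; 60^35 ≡ 49 (mod 67).
Mod 31: 67462 ≡ 6; by Fermat, exponent reduces to 101 mod 30 = 11; 6^11 ≡ 26 (mod 31).
Mod 43: 67462 ≡ 38; by Fermat, exponent reduces to 101 mod 42 = 17; 38^17 ≡ 15 (mod 43).
Combine by CRT: x ≡ 49 (mod 67), x ≡ 26 (mod 31), x ≡ 15 (mod 43) ⇒ x ≡ 86144 (mod 89311).

86144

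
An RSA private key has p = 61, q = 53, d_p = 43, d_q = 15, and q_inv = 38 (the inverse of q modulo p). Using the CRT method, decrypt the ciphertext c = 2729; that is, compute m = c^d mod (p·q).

m₁ = c^(d_p) mod p: c ≡ 45 (mod 61), and 45^43 mod 61 = 5.
m₂ = c^(d_q) mod q: c ≡ 26 (mod 53), and 26^15 mod 53 = 34.
h = q_inv·(m₁ − m₂) mod p = 38·(5 − 34) mod 61 = 57.
m = m₂ + h·q = 34 + 57·53 = 3055.

3055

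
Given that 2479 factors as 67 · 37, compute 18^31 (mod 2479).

597

Mod 67: 18 ≡ 18; 18^31 ≡ 61 (mod 67).
Mod 37: 18 ≡ 18; 18^31 ≡ 5 (mod 37).
Combine by CRT: x ≡ 61 (mod 67), x ≡ 5 (mod 37) ⇒ x ≡ 597 (mod 2479).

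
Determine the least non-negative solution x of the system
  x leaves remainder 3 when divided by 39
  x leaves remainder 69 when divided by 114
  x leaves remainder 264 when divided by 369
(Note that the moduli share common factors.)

gcd(39, 114) = 3 and 3 | (69 − 3), so the pair is consistent; merging gives x ≡ 1095 (mod 1482), where 1482 = lcm(39, 114).
gcd(1482, 369) = 3 and 3 | (264 − 1095), so the pair is consistent; merging gives x ≡ 69267 (mod 182286), where 182286 = lcm(1482, 369).
The solution is unique modulo lcm(39, 114, 369) = 182286.

69267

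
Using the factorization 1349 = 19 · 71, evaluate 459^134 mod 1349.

595

Mod 19: 459 ≡ 3; by Fermat, exponent reduces to 134 mod 18 = 8; 3^8 ≡ 6 (mod 19).
Mod 71: 459 ≡ 33; by Fermat, exponent reduces to 134 mod 70 = 64; 33^64 ≡ 27 (mod 71).
Combine by CRT: x ≡ 6 (mod 19), x ≡ 27 (mod 71) ⇒ x ≡ 595 (mod 1349).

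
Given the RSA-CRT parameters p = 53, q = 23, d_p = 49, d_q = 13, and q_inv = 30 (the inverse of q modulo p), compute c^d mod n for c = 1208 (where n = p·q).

627

m₁ = c^(d_p) mod p: c ≡ 42 (mod 53), and 42^49 mod 53 = 44.
m₂ = c^(d_q) mod q: c ≡ 12 (mod 23), and 12^13 mod 23 = 6.
h = q_inv·(m₁ − m₂) mod p = 30·(44 − 6) mod 53 = 27.
m = m₂ + h·q = 6 + 27·23 = 627.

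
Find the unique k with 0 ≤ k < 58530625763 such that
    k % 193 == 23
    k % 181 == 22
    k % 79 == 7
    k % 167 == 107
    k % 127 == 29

2546688484

The moduli are pairwise coprime; N = 193·181·79·167·127 = 58530625763.
N/193 = 303267491; 303267491 ≡ 29 (mod 193); 29·20 ≡ 1, so inverse 20.
N/181 = 323373623; 323373623 ≡ 109 (mod 181); 109·93 ≡ 1, so inverse 93.
N/79 = 740893997; 740893997 ≡ 2 (mod 79); 2·40 ≡ 1, so inverse 40.
N/167 = 350482789; 350482789 ≡ 56 (mod 167); 56·3 ≡ 1, so inverse 3.
N/127 = 460871069; 460871069 ≡ 7 (mod 127); 7·109 ≡ 1, so inverse 109.
k ≡ 23·303267491·20 + 22·323373623·93 + 7·740893997·40 + 107·350482789·3 + 29·460871069·109 = 2577894222056.
2577894222056 mod 58530625763 = 2546688484.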